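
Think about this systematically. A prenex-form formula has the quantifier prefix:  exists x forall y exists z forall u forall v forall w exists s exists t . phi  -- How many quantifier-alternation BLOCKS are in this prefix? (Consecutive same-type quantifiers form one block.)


Quantifier-type sequence: E A E A A A E E  (A=forall, E=exists)
Group into maximal same-type runs:
  Ex1 | Ax1 | Ex1 | Ax3 | Ex2
Number of blocks = 5

5


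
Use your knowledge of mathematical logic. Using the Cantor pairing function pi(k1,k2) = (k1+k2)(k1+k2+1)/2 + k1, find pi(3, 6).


k1 + k2 = 9
(k1+k2)(k1+k2+1)/2 = 9 * 10 / 2 = 45
pi = 45 + 3 = 48

48


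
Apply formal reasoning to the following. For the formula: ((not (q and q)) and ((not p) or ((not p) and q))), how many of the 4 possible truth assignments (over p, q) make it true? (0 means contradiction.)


Check all 4 assignments:
p=0, q=0: 1
p=0, q=1: 0
p=1, q=0: 0
p=1, q=1: 0
Count of True = 1

1


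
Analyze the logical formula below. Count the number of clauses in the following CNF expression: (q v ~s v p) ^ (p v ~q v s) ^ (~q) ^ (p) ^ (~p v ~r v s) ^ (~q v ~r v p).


A CNF formula is a conjunction of clauses.
Clauses are separated by ^.
Counting the conjuncts: 6 clauses.

6


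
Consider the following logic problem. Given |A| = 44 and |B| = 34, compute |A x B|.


The Cartesian product A x B contains all ordered pairs (a, b).
|A x B| = |A| * |B| = 44 * 34 = 1496

1496


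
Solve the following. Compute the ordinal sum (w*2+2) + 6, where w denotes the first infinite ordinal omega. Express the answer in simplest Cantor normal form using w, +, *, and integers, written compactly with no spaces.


Compute (w*2+2) + 6.
Ordinal + is associative but NOT commutative; for finite n>0, n + w = w but w + n stays w+n.
By associativity: (w*2+2) + 6 = w*2 + (2+6) = w*2+8.
Result = w*2+8

w*2+8


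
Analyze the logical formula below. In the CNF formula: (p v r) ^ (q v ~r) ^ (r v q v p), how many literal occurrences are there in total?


Counting literals in each clause:
Clause 1: 2 literal(s)
Clause 2: 2 literal(s)
Clause 3: 3 literal(s)
Total = 7

7


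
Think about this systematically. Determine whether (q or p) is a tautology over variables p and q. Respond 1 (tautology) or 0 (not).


Check all 4 assignments:
p=0, q=0: 0
p=0, q=1: 1
p=1, q=0: 1
p=1, q=1: 1
Satisfying count = 3/4.
Tautology iff count = 4: no.

0


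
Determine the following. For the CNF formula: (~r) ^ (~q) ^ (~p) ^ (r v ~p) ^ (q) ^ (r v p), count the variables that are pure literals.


Check each variable for pure literal status:
p: mixed (not pure)
q: mixed (not pure)
r: mixed (not pure)
Pure literal count = 0

0


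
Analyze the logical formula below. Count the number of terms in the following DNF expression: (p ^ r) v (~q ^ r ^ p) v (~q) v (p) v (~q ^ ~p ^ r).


A DNF formula is a disjunction of terms (conjunctions).
Terms are separated by v.
Counting the disjuncts: 5 terms.

5


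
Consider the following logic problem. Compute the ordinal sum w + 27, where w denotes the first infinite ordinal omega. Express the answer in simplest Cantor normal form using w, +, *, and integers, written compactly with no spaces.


Compute w + 27.
Ordinal + is associative but NOT commutative; for finite n>0, n + w = w but w + n stays w+n.
w + 27 is already in normal form (a successor ordinal beyond w).
Result = w+27

w+27


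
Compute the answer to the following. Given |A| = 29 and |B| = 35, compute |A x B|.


The Cartesian product A x B contains all ordered pairs (a, b).
|A x B| = |A| * |B| = 29 * 35 = 1015

1015


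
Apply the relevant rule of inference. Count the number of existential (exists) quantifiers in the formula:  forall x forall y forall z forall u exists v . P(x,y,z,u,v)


Quantifier prefix: forall x forall y forall z forall u exists v
Mark each quantifier type:
  U U U U E
Universal count = 4, Existential count = 1
Asked for existential (exists) quantifiers: 1

1


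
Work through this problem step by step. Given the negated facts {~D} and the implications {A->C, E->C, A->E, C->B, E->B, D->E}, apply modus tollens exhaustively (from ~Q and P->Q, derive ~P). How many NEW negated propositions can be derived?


Initial negated facts: {~D}
Apply modus tollens to closure:
  (no implication fires)
Final negated: {~D}
New negations: {(none)}
Count = 0

0


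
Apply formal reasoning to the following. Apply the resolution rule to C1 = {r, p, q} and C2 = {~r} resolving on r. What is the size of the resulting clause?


Remove r from C1 and ~r from C2.
C1 remainder: {p, q}
C2 remainder: {}
Union (resolvent): {p, q}
Resolvent has 2 literal(s).

2


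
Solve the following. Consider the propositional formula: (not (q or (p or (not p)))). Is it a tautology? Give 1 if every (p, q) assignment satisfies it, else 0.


Check all 4 assignments:
p=0, q=0: 0
p=0, q=1: 0
p=1, q=0: 0
p=1, q=1: 0
Satisfying count = 0/4.
Tautology iff count = 4: no.

0


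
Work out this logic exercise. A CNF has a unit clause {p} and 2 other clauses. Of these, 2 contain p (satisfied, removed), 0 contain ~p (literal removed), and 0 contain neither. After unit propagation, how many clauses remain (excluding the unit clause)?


Satisfied (removed): 2
Shortened (remain): 0
Unchanged (remain): 0
Remaining = 0 + 0 = 0

0


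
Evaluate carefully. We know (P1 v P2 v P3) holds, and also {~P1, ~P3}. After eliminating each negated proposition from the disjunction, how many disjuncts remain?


Original disjuncts (3): P1, P2, P3
Negated (eliminate): ~P1, ~P3
Remaining disjuncts: P2
Count = 3 - 2 = 1

1


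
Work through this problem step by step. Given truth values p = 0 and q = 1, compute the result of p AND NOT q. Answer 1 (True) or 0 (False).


p = 0, q = 1
Operation: p AND NOT q
Evaluate: 0 AND NOT 1 = 0

0


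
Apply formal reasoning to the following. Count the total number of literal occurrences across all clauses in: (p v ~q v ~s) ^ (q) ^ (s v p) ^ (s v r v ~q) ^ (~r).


Counting literals in each clause:
Clause 1: 3 literal(s)
Clause 2: 1 literal(s)
Clause 3: 2 literal(s)
Clause 4: 3 literal(s)
Clause 5: 1 literal(s)
Total = 10

10


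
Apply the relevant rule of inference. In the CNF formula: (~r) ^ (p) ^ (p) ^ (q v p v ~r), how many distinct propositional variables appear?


Identify each variable that appears in the formula.
Variables found: p, q, r
Count = 3

3


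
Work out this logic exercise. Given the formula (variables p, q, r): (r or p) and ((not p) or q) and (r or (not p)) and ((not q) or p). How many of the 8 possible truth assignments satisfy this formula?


Evaluate all 8 assignments for p, q, r:
p=0, q=0, r=0: 0
p=0, q=0, r=1: 1
p=0, q=1, r=0: 0
p=0, q=1, r=1: 0
p=1, q=0, r=0: 0
p=1, q=0, r=1: 0
p=1, q=1, r=0: 0
p=1, q=1, r=1: 1
Satisfying count = 2

2


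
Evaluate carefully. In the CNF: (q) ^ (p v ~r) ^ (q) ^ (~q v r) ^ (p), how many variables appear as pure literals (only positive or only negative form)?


Check each variable for pure literal status:
p: pure positive
q: mixed (not pure)
r: mixed (not pure)
Pure literal count = 1

1


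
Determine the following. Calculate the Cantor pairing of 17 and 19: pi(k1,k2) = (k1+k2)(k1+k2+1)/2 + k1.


k1 + k2 = 36
(k1+k2)(k1+k2+1)/2 = 36 * 37 / 2 = 666
pi = 666 + 17 = 683

683


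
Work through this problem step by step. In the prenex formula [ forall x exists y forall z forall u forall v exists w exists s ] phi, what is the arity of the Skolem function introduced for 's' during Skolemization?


Quantifier prefix: forall x exists y forall z forall u forall v exists w exists s
's' is existentially quantified at position 7.
Universal variables preceding it: x, z, u, v
Skolem function arity = 4

4


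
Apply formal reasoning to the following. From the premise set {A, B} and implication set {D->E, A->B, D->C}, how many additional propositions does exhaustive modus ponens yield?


Initial facts: {A, B}
Apply modus ponens to closure:
  (no implication fires)
Final known: {A, B}
New propositions: {(none)}
Count = 0

0


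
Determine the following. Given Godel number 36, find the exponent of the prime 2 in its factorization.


Factorize 36 by dividing by 2 repeatedly.
Division steps: 2 divides 36 exactly 2 time(s).
Exponent of 2 = 2

2


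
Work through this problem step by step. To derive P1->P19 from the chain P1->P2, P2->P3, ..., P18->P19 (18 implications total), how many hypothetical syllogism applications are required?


With 18 implications in a chain connecting 19 propositions:
P1->P2, P2->P3, ..., P18->P19
Steps needed = (number of implications) - 1 = 18 - 1 = 17

17


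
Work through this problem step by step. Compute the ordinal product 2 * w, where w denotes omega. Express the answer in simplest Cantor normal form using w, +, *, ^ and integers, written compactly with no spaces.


Compute 2 * w.
Ordinal * is associative and left-distributive over +, but NOT commutative; for finite n>1, n*w = w but w*n stays w*n.
For finite n>0, n * w = sup{n*k : k<w} = w. So 2 * w = w.
Result = w

w


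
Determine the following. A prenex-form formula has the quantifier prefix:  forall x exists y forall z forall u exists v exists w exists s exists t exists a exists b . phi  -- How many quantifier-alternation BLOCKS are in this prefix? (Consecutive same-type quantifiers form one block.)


Quantifier-type sequence: A E A A E E E E E E  (A=forall, E=exists)
Group into maximal same-type runs:
  Ax1 | Ex1 | Ax2 | Ex6
Number of blocks = 4

4


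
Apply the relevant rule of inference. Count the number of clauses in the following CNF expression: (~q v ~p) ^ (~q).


A CNF formula is a conjunction of clauses.
Clauses are separated by ^.
Counting the conjuncts: 2 clauses.

2


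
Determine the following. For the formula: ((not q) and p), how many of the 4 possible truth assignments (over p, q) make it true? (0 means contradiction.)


Check all 4 assignments:
p=0, q=0: 0
p=0, q=1: 0
p=1, q=0: 1
p=1, q=1: 0
Count of True = 1

1


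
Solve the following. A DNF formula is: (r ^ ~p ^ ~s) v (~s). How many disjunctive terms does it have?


A DNF formula is a disjunction of terms (conjunctions).
Terms are separated by v.
Counting the disjuncts: 2 terms.

2


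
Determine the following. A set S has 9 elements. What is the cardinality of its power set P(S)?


The power set of a set with n elements has 2^n elements.
|P(S)| = 2^9 = 512

512


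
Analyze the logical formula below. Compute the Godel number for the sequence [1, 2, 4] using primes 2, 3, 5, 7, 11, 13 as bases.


Encode each element as an exponent of the corresponding prime:
  2^1 = 2
  3^2 = 9
  5^4 = 625
Product = 2 * 9 * 625 = 11250

11250


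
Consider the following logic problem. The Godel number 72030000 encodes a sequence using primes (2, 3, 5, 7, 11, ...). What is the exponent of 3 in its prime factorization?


Factorize 72030000 by dividing by 3 repeatedly.
Division steps: 3 divides 72030000 exactly 1 time(s).
Exponent of 3 = 1

1


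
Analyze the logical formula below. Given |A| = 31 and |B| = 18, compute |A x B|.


The Cartesian product A x B contains all ordered pairs (a, b).
|A x B| = |A| * |B| = 31 * 18 = 558

558


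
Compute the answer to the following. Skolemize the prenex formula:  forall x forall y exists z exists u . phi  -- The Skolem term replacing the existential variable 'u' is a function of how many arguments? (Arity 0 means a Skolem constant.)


Quantifier prefix: forall x forall y exists z exists u
'u' is existentially quantified at position 4.
Universal variables preceding it: x, y
Skolem function arity = 2

2


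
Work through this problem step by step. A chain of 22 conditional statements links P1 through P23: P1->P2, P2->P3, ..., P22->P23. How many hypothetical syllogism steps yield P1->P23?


With 22 implications in a chain connecting 23 propositions:
P1->P2, P2->P3, ..., P22->P23
Steps needed = (number of implications) - 1 = 22 - 1 = 21

21


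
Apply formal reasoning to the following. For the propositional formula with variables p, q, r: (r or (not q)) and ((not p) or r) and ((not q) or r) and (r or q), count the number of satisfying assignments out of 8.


Evaluate all 8 assignments for p, q, r:
p=0, q=0, r=0: 0
p=0, q=0, r=1: 1
p=0, q=1, r=0: 0
p=0, q=1, r=1: 1
p=1, q=0, r=0: 0
p=1, q=0, r=1: 1
p=1, q=1, r=0: 0
p=1, q=1, r=1: 1
Satisfying count = 4

4


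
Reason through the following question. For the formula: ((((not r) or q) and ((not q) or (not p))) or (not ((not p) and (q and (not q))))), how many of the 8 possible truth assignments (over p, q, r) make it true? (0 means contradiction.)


Check all 8 assignments:
p=0, q=0, r=0: 1
p=0, q=0, r=1: 1
p=0, q=1, r=0: 1
p=0, q=1, r=1: 1
p=1, q=0, r=0: 1
p=1, q=0, r=1: 1
p=1, q=1, r=0: 1
p=1, q=1, r=1: 1
Count of True = 8

8


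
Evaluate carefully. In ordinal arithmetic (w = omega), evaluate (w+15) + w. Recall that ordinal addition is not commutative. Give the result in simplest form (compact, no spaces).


Compute (w+15) + w.
Ordinal + is associative but NOT commutative; for finite n>0, n + w = w but w + n stays w+n.
(w+15) + w = w + (15+w) = w + w = w*2 (the finite tail 15 is absorbed by the right w).
Result = w*2

w*2


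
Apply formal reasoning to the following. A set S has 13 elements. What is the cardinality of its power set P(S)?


The power set of a set with n elements has 2^n elements.
|P(S)| = 2^13 = 8192

8192


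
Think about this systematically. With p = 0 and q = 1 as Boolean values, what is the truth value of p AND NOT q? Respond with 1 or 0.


p = 0, q = 1
Operation: p AND NOT q
Evaluate: 0 AND NOT 1 = 0

0


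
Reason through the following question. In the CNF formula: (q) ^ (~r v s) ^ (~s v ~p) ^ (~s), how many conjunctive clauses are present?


A CNF formula is a conjunction of clauses.
Clauses are separated by ^.
Counting the conjuncts: 4 clauses.

4


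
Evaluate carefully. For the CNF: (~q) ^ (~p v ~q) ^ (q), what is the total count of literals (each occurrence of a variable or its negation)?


Counting literals in each clause:
Clause 1: 1 literal(s)
Clause 2: 2 literal(s)
Clause 3: 1 literal(s)
Total = 4

4


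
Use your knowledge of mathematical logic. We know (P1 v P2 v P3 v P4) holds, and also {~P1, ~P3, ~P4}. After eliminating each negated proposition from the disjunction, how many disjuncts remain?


Original disjuncts (4): P1, P2, P3, P4
Negated (eliminate): ~P1, ~P3, ~P4
Remaining disjuncts: P2
Count = 4 - 3 = 1

1


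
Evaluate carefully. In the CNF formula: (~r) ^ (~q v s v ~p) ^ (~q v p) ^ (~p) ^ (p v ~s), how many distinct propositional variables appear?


Identify each variable that appears in the formula.
Variables found: p, q, r, s
Count = 4

4


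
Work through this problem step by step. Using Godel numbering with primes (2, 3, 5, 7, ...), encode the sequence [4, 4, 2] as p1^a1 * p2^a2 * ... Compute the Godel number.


Encode each element as an exponent of the corresponding prime:
  2^4 = 16
  3^4 = 81
  5^2 = 25
Product = 16 * 81 * 25 = 32400

32400


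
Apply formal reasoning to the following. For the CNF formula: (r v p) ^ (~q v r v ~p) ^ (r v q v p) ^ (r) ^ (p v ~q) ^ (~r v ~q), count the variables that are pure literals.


Check each variable for pure literal status:
p: mixed (not pure)
q: mixed (not pure)
r: mixed (not pure)
Pure literal count = 0

0


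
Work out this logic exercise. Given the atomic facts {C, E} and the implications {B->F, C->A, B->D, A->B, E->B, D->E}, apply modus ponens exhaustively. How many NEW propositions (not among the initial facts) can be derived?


Initial facts: {C, E}
Apply modus ponens to closure:
  C and C->A  =>  A
  A and A->B  =>  B
  B and B->F  =>  F
  B and B->D  =>  D
Final known: {A, B, C, D, E, F}
New propositions: {A, B, D, F}
Count = 4

4


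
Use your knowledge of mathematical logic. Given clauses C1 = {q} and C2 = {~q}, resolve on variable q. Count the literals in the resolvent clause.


Remove q from C1 and ~q from C2.
C1 remainder: {}
C2 remainder: {}
Union (resolvent): {} (empty clause)
Resolvent has 0 literal(s).

0


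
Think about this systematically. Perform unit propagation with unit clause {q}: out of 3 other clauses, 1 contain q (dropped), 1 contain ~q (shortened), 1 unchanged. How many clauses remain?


Satisfied (removed): 1
Shortened (remain): 1
Unchanged (remain): 1
Remaining = 1 + 1 = 2

2


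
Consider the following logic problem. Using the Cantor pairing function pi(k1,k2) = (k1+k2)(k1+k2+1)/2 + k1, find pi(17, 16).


k1 + k2 = 33
(k1+k2)(k1+k2+1)/2 = 33 * 34 / 2 = 561
pi = 561 + 17 = 578

578


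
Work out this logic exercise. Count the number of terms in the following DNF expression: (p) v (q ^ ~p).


A DNF formula is a disjunction of terms (conjunctions).
Terms are separated by v.
Counting the disjuncts: 2 terms.

2


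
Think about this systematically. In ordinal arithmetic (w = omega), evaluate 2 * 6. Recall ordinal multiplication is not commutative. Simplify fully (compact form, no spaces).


Compute 2 * 6.
Ordinal * is associative and left-distributive over +, but NOT commutative; for finite n>1, n*w = w but w*n stays w*n.
Both finite; ordinal * agrees with natural *: 2 * 6 = 12.
Result = 12

12


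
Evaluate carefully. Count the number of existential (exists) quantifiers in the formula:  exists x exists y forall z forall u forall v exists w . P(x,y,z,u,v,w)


Quantifier prefix: exists x exists y forall z forall u forall v exists w
Mark each quantifier type:
  E E U U U E
Universal count = 3, Existential count = 3
Asked for existential (exists) quantifiers: 3

3


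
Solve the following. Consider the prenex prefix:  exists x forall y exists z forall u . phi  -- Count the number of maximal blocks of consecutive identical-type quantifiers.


Quantifier-type sequence: E A E A  (A=forall, E=exists)
Group into maximal same-type runs:
  Ex1 | Ax1 | Ex1 | Ax1
Number of blocks = 4

4


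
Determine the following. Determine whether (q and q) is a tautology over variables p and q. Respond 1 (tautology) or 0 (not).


Check all 4 assignments:
p=0, q=0: 0
p=0, q=1: 1
p=1, q=0: 0
p=1, q=1: 1
Satisfying count = 2/4.
Tautology iff count = 4: no.

0


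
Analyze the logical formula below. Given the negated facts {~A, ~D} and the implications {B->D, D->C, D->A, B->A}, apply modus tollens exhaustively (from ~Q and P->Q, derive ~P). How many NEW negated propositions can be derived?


Initial negated facts: {~A, ~D}
Apply modus tollens to closure:
  ~D and B->D  =>  ~B
Final negated: {~A, ~B, ~D}
New negations: {~B}
Count = 1

1


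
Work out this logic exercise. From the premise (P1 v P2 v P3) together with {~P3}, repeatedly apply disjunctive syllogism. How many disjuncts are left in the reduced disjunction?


Original disjuncts (3): P1, P2, P3
Negated (eliminate): ~P3
Remaining disjuncts: P1, P2
Count = 3 - 1 = 2

2


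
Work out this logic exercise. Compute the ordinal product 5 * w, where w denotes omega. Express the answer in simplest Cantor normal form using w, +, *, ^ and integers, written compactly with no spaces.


Compute 5 * w.
Ordinal * is associative and left-distributive over +, but NOT commutative; for finite n>1, n*w = w but w*n stays w*n.
For finite n>0, n * w = sup{n*k : k<w} = w. So 5 * w = w.
Result = w

w


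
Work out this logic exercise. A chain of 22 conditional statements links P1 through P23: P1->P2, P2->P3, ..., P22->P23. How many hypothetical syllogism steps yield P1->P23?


With 22 implications in a chain connecting 23 propositions:
P1->P2, P2->P3, ..., P22->P23
Steps needed = (number of implications) - 1 = 22 - 1 = 21

21


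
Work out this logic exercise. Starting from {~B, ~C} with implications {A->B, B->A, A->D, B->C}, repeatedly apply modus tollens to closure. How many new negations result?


Initial negated facts: {~B, ~C}
Apply modus tollens to closure:
  ~B and A->B  =>  ~A
Final negated: {~A, ~B, ~C}
New negations: {~A}
Count = 1

1


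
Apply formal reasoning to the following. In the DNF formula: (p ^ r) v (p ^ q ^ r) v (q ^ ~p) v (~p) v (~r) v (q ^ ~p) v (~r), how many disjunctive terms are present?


A DNF formula is a disjunction of terms (conjunctions).
Terms are separated by v.
Counting the disjuncts: 7 terms.

7


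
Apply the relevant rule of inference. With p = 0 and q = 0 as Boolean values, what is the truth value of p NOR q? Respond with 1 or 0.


p = 0, q = 0
Operation: p NOR q
Evaluate: 0 NOR 0 = 1

1


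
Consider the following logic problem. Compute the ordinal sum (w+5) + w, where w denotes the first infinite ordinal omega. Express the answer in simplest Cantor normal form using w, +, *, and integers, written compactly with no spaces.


Compute (w+5) + w.
Ordinal + is associative but NOT commutative; for finite n>0, n + w = w but w + n stays w+n.
(w+5) + w = w + (5+w) = w + w = w*2 (the finite tail 5 is absorbed by the right w).
Result = w*2

w*2


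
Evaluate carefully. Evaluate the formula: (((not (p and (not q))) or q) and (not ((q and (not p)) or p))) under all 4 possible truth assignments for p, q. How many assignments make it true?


Check all 4 assignments:
p=0, q=0: 1
p=0, q=1: 0
p=1, q=0: 0
p=1, q=1: 0
Count of True = 1

1


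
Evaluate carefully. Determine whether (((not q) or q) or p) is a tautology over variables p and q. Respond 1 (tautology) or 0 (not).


Check all 4 assignments:
p=0, q=0: 1
p=0, q=1: 1
p=1, q=0: 1
p=1, q=1: 1
Satisfying count = 4/4.
Tautology iff count = 4: yes.

1


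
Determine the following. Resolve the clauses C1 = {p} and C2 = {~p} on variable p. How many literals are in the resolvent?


Remove p from C1 and ~p from C2.
C1 remainder: {}
C2 remainder: {}
Union (resolvent): {} (empty clause)
Resolvent has 0 literal(s).

0


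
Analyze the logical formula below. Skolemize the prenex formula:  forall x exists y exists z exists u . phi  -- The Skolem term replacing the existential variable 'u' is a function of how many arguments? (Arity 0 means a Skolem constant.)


Quantifier prefix: forall x exists y exists z exists u
'u' is existentially quantified at position 4.
Universal variables preceding it: x
Skolem function arity = 1

1


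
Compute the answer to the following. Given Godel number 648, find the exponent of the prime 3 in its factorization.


Factorize 648 by dividing by 3 repeatedly.
Division steps: 3 divides 648 exactly 4 time(s).
Exponent of 3 = 4

4


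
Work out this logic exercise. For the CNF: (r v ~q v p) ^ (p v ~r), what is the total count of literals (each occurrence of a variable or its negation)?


Counting literals in each clause:
Clause 1: 3 literal(s)
Clause 2: 2 literal(s)
Total = 5

5


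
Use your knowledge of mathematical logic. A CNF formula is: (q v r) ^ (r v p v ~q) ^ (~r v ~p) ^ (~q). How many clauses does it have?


A CNF formula is a conjunction of clauses.
Clauses are separated by ^.
Counting the conjuncts: 4 clauses.

4


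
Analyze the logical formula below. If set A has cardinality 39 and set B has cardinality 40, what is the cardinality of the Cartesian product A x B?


The Cartesian product A x B contains all ordered pairs (a, b).
|A x B| = |A| * |B| = 39 * 40 = 1560

1560


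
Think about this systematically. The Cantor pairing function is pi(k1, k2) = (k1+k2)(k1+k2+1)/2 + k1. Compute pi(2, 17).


k1 + k2 = 19
(k1+k2)(k1+k2+1)/2 = 19 * 20 / 2 = 190
pi = 190 + 2 = 192

192


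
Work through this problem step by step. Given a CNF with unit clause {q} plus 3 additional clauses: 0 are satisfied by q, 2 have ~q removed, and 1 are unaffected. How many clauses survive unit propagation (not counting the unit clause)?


Satisfied (removed): 0
Shortened (remain): 2
Unchanged (remain): 1
Remaining = 2 + 1 = 3

3


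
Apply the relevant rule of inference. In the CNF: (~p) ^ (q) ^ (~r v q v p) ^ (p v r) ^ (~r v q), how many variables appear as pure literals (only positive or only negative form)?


Check each variable for pure literal status:
p: mixed (not pure)
q: pure positive
r: mixed (not pure)
Pure literal count = 1

1


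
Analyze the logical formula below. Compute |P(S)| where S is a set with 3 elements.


The power set of a set with n elements has 2^n elements.
|P(S)| = 2^3 = 8

8


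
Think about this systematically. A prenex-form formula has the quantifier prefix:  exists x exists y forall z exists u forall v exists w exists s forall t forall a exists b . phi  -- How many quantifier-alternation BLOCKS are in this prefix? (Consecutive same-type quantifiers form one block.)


Quantifier-type sequence: E E A E A E E A A E  (A=forall, E=exists)
Group into maximal same-type runs:
  Ex2 | Ax1 | Ex1 | Ax1 | Ex2 | Ax2 | Ex1
Number of blocks = 7

7


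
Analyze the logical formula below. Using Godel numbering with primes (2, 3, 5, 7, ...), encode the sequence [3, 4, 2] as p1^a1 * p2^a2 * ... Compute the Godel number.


Encode each element as an exponent of the corresponding prime:
  2^3 = 8
  3^4 = 81
  5^2 = 25
Product = 8 * 81 * 25 = 16200

16200


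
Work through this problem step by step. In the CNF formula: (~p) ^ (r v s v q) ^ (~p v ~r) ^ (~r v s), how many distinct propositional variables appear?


Identify each variable that appears in the formula.
Variables found: p, q, r, s
Count = 4

4


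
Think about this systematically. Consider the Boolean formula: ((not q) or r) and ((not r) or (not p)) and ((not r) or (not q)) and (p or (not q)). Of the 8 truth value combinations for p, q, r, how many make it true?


Evaluate all 8 assignments for p, q, r:
p=0, q=0, r=0: 1
p=0, q=0, r=1: 1
p=0, q=1, r=0: 0
p=0, q=1, r=1: 0
p=1, q=0, r=0: 1
p=1, q=0, r=1: 0
p=1, q=1, r=0: 0
p=1, q=1, r=1: 0
Satisfying count = 3

3


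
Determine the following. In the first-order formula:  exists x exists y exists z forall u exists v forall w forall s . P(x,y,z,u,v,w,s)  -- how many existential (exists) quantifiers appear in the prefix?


Quantifier prefix: exists x exists y exists z forall u exists v forall w forall s
Mark each quantifier type:
  E E E U E U U
Universal count = 3, Existential count = 4
Asked for existential (exists) quantifiers: 4

4


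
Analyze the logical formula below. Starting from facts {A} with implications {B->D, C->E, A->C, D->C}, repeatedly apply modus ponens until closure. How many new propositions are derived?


Initial facts: {A}
Apply modus ponens to closure:
  A and A->C  =>  C
  C and C->E  =>  E
Final known: {A, C, E}
New propositions: {C, E}
Count = 2

2


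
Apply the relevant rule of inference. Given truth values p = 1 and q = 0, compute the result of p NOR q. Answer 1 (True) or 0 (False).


p = 1, q = 0
Operation: p NOR q
Evaluate: 1 NOR 0 = 0

0


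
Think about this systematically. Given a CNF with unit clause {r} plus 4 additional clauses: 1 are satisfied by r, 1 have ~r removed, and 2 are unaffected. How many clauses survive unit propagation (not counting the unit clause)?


Satisfied (removed): 1
Shortened (remain): 1
Unchanged (remain): 2
Remaining = 1 + 2 = 3

3


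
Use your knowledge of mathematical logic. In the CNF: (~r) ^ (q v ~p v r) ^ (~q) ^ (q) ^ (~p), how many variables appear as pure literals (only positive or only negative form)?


Check each variable for pure literal status:
p: pure negative
q: mixed (not pure)
r: mixed (not pure)
Pure literal count = 1

1


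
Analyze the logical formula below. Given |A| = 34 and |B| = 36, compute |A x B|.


The Cartesian product A x B contains all ordered pairs (a, b).
|A x B| = |A| * |B| = 34 * 36 = 1224

1224


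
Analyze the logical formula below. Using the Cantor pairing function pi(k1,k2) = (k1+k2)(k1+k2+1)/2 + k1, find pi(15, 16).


k1 + k2 = 31
(k1+k2)(k1+k2+1)/2 = 31 * 32 / 2 = 496
pi = 496 + 15 = 511

511


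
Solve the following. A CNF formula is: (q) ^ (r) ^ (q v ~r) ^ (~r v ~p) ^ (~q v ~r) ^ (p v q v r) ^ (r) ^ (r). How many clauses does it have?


A CNF formula is a conjunction of clauses.
Clauses are separated by ^.
Counting the conjuncts: 8 clauses.

8


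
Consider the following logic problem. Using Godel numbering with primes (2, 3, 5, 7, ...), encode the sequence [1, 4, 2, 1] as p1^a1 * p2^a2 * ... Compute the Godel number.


Encode each element as an exponent of the corresponding prime:
  2^1 = 2
  3^4 = 81
  5^2 = 25
  7^1 = 7
Product = 2 * 81 * 25 * 7 = 28350

28350


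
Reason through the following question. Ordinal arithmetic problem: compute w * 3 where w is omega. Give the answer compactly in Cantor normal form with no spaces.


Compute w * 3.
Ordinal * is associative and left-distributive over +, but NOT commutative; for finite n>1, n*w = w but w*n stays w*n.
w * 3 means 3 copies of w concatenated: w*3.
Result = w*3

w*3


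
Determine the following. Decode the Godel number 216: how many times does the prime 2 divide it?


Factorize 216 by dividing by 2 repeatedly.
Division steps: 2 divides 216 exactly 3 time(s).
Exponent of 2 = 3

3


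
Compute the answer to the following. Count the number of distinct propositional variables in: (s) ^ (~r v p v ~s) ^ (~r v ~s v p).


Identify each variable that appears in the formula.
Variables found: p, r, s
Count = 3

3


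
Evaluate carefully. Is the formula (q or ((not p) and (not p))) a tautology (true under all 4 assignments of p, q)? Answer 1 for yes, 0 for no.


Check all 4 assignments:
p=0, q=0: 1
p=0, q=1: 1
p=1, q=0: 0
p=1, q=1: 1
Satisfying count = 3/4.
Tautology iff count = 4: no.

0


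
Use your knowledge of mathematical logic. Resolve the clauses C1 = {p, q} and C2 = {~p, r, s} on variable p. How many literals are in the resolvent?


Remove p from C1 and ~p from C2.
C1 remainder: {q}
C2 remainder: {r, s}
Union (resolvent): {q, r, s}
Resolvent has 3 literal(s).

3


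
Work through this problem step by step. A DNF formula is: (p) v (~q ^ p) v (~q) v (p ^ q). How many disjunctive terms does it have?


A DNF formula is a disjunction of terms (conjunctions).
Terms are separated by v.
Counting the disjuncts: 4 terms.

4


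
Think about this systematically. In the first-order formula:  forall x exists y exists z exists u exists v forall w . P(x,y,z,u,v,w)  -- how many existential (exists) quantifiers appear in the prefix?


Quantifier prefix: forall x exists y exists z exists u exists v forall w
Mark each quantifier type:
  U E E E E U
Universal count = 2, Existential count = 4
Asked for existential (exists) quantifiers: 4

4


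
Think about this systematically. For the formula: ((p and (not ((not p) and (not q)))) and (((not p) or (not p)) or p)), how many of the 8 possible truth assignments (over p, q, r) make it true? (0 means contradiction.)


Check all 8 assignments:
p=0, q=0, r=0: 0
p=0, q=0, r=1: 0
p=0, q=1, r=0: 0
p=0, q=1, r=1: 0
p=1, q=0, r=0: 1
p=1, q=0, r=1: 1
p=1, q=1, r=0: 1
p=1, q=1, r=1: 1
Count of True = 4

4


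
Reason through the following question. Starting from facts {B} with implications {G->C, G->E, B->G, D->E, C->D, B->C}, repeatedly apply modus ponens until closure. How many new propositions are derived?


Initial facts: {B}
Apply modus ponens to closure:
  B and B->G  =>  G
  B and B->C  =>  C
  G and G->E  =>  E
  C and C->D  =>  D
Final known: {B, C, D, E, G}
New propositions: {C, D, E, G}
Count = 4

4


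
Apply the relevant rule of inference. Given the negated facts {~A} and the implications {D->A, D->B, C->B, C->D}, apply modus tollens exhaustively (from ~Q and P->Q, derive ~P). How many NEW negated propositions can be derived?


Initial negated facts: {~A}
Apply modus tollens to closure:
  ~A and D->A  =>  ~D
  ~D and C->D  =>  ~C
Final negated: {~A, ~C, ~D}
New negations: {~C, ~D}
Count = 2

2


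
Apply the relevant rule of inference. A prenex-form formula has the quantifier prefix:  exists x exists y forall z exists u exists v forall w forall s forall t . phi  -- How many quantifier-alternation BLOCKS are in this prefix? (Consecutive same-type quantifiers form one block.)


Quantifier-type sequence: E E A E E A A A  (A=forall, E=exists)
Group into maximal same-type runs:
  Ex2 | Ax1 | Ex2 | Ax3
Number of blocks = 4

4


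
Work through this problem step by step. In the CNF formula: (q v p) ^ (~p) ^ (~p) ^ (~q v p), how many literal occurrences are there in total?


Counting literals in each clause:
Clause 1: 2 literal(s)
Clause 2: 1 literal(s)
Clause 3: 1 literal(s)
Clause 4: 2 literal(s)
Total = 6

6


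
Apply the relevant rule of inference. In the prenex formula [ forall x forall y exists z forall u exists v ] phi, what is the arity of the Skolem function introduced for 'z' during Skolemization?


Quantifier prefix: forall x forall y exists z forall u exists v
'z' is existentially quantified at position 3.
Universal variables preceding it: x, y
Skolem function arity = 2

2


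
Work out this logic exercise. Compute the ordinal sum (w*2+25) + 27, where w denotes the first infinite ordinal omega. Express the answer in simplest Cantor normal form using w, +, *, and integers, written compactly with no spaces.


Compute (w*2+25) + 27.
Ordinal + is associative but NOT commutative; for finite n>0, n + w = w but w + n stays w+n.
By associativity: (w*2+25) + 27 = w*2 + (25+27) = w*2+52.
Result = w*2+52

w*2+52


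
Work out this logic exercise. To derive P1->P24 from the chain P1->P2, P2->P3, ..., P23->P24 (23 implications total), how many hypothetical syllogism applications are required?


With 23 implications in a chain connecting 24 propositions:
P1->P2, P2->P3, ..., P23->P24
Steps needed = (number of implications) - 1 = 23 - 1 = 22

22


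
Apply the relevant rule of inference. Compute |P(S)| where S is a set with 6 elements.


The power set of a set with n elements has 2^n elements.
|P(S)| = 2^6 = 64

64


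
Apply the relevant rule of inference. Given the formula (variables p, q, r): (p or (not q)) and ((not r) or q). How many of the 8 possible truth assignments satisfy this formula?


Evaluate all 8 assignments for p, q, r:
p=0, q=0, r=0: 1
p=0, q=0, r=1: 0
p=0, q=1, r=0: 0
p=0, q=1, r=1: 0
p=1, q=0, r=0: 1
p=1, q=0, r=1: 0
p=1, q=1, r=0: 1
p=1, q=1, r=1: 1
Satisfying count = 4

4


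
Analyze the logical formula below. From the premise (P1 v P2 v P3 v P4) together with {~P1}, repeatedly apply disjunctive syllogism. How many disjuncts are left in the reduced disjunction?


Original disjuncts (4): P1, P2, P3, P4
Negated (eliminate): ~P1
Remaining disjuncts: P2, P3, P4
Count = 4 - 1 = 3

3


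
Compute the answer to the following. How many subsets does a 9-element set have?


The power set of a set with n elements has 2^n elements.
|P(S)| = 2^9 = 512

512


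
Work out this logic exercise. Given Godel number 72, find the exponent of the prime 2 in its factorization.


Factorize 72 by dividing by 2 repeatedly.
Division steps: 2 divides 72 exactly 3 time(s).
Exponent of 2 = 3

3


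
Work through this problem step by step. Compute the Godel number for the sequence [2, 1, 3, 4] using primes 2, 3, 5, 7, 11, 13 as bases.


Encode each element as an exponent of the corresponding prime:
  2^2 = 4
  3^1 = 3
  5^3 = 125
  7^4 = 2401
Product = 4 * 3 * 125 * 2401 = 3601500

3601500


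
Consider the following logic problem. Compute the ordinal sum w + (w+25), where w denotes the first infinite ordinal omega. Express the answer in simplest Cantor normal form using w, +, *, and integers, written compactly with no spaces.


Compute w + (w+25).
Ordinal + is associative but NOT commutative; for finite n>0, n + w = w but w + n stays w+n.
w + (w+25) = (w+w) + 25 = w*2+25.
Result = w*2+25

w*2+25


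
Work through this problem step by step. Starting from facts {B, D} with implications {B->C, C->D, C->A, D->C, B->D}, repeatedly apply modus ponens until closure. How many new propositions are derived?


Initial facts: {B, D}
Apply modus ponens to closure:
  B and B->C  =>  C
  C and C->A  =>  A
Final known: {A, B, C, D}
New propositions: {A, C}
Count = 2

2


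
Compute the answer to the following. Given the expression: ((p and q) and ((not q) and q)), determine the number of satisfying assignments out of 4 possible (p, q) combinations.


Check all 4 assignments:
p=0, q=0: 0
p=0, q=1: 0
p=1, q=0: 0
p=1, q=1: 0
Count of True = 0

0


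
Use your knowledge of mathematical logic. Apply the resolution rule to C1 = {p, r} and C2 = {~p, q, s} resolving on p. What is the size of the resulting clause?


Remove p from C1 and ~p from C2.
C1 remainder: {r}
C2 remainder: {q, s}
Union (resolvent): {q, r, s}
Resolvent has 3 literal(s).

3


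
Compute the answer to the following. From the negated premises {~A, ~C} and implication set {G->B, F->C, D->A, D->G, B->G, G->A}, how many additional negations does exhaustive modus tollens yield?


Initial negated facts: {~A, ~C}
Apply modus tollens to closure:
  ~C and F->C  =>  ~F
  ~A and D->A  =>  ~D
  ~A and G->A  =>  ~G
  ~G and B->G  =>  ~B
Final negated: {~A, ~B, ~C, ~D, ~F, ~G}
New negations: {~B, ~D, ~F, ~G}
Count = 4

4


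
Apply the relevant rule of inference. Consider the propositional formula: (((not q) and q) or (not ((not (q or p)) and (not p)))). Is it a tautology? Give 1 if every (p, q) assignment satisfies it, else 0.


Check all 4 assignments:
p=0, q=0: 0
p=0, q=1: 1
p=1, q=0: 1
p=1, q=1: 1
Satisfying count = 3/4.
Tautology iff count = 4: no.

0


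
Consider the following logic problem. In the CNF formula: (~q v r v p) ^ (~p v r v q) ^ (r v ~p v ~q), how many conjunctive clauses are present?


A CNF formula is a conjunction of clauses.
Clauses are separated by ^.
Counting the conjuncts: 3 clauses.

3


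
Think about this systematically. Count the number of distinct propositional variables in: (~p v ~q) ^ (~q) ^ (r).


Identify each variable that appears in the formula.
Variables found: p, q, r
Count = 3

3


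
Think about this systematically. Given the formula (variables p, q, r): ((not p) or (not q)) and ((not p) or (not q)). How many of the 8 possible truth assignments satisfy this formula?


Evaluate all 8 assignments for p, q, r:
p=0, q=0, r=0: 1
p=0, q=0, r=1: 1
p=0, q=1, r=0: 1
p=0, q=1, r=1: 1
p=1, q=0, r=0: 1
p=1, q=0, r=1: 1
p=1, q=1, r=0: 0
p=1, q=1, r=1: 0
Satisfying count = 6

6


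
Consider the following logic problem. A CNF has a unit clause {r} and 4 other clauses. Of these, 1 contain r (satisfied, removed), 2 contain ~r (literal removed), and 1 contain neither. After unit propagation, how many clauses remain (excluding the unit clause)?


Satisfied (removed): 1
Shortened (remain): 2
Unchanged (remain): 1
Remaining = 2 + 1 = 3

3


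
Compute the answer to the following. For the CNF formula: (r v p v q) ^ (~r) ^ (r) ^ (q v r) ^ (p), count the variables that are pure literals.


Check each variable for pure literal status:
p: pure positive
q: pure positive
r: mixed (not pure)
Pure literal count = 2

2


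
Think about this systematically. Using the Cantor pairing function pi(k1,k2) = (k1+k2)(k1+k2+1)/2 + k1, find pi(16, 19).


k1 + k2 = 35
(k1+k2)(k1+k2+1)/2 = 35 * 36 / 2 = 630
pi = 630 + 16 = 646

646


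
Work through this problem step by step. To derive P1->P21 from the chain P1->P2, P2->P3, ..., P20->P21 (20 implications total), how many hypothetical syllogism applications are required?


With 20 implications in a chain connecting 21 propositions:
P1->P2, P2->P3, ..., P20->P21
Steps needed = (number of implications) - 1 = 20 - 1 = 19

19


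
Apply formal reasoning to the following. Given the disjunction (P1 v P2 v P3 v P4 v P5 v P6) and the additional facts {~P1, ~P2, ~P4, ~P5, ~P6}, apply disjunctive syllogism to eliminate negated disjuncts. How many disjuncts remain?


Original disjuncts (6): P1, P2, P3, P4, P5, P6
Negated (eliminate): ~P1, ~P2, ~P4, ~P5, ~P6
Remaining disjuncts: P3
Count = 6 - 5 = 1

1


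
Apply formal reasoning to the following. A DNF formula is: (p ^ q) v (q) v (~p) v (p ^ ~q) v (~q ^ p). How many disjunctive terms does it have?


A DNF formula is a disjunction of terms (conjunctions).
Terms are separated by v.
Counting the disjuncts: 5 terms.

5
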